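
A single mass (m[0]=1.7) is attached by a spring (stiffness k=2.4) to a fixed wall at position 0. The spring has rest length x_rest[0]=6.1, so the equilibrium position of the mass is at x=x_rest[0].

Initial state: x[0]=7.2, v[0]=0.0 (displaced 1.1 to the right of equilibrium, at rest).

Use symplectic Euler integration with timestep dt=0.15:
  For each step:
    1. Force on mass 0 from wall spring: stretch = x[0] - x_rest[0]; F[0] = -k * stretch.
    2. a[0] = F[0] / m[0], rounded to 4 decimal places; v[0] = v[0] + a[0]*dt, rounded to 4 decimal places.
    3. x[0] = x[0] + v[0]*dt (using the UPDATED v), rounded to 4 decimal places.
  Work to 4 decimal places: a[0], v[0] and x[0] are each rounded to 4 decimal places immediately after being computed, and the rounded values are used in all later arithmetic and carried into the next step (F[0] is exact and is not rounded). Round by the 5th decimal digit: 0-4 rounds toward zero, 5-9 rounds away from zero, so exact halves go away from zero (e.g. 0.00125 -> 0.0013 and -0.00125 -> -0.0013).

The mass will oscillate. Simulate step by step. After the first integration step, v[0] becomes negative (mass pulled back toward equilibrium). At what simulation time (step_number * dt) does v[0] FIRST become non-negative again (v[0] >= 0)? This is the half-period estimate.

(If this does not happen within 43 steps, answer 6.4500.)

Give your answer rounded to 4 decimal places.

Step 0: x=[7.2000] v=[0.0000]
Step 1: x=[7.1651] v=[-0.2329]
Step 2: x=[7.0963] v=[-0.4585]
Step 3: x=[6.9959] v=[-0.6695]
Step 4: x=[6.8670] v=[-0.8592]
Step 5: x=[6.7138] v=[-1.0216]
Step 6: x=[6.5411] v=[-1.1516]
Step 7: x=[6.3544] v=[-1.2450]
Step 8: x=[6.1596] v=[-1.2989]
Step 9: x=[5.9629] v=[-1.3115]
Step 10: x=[5.7705] v=[-1.2825]
Step 11: x=[5.5886] v=[-1.2127]
Step 12: x=[5.4229] v=[-1.1044]
Step 13: x=[5.2788] v=[-0.9610]
Step 14: x=[5.1607] v=[-0.7871]
Step 15: x=[5.0725] v=[-0.5882]
Step 16: x=[5.0169] v=[-0.3706]
Step 17: x=[4.9957] v=[-0.1412]
Step 18: x=[5.0096] v=[0.0927]
First v>=0 after going negative at step 18, time=2.7000

Answer: 2.7000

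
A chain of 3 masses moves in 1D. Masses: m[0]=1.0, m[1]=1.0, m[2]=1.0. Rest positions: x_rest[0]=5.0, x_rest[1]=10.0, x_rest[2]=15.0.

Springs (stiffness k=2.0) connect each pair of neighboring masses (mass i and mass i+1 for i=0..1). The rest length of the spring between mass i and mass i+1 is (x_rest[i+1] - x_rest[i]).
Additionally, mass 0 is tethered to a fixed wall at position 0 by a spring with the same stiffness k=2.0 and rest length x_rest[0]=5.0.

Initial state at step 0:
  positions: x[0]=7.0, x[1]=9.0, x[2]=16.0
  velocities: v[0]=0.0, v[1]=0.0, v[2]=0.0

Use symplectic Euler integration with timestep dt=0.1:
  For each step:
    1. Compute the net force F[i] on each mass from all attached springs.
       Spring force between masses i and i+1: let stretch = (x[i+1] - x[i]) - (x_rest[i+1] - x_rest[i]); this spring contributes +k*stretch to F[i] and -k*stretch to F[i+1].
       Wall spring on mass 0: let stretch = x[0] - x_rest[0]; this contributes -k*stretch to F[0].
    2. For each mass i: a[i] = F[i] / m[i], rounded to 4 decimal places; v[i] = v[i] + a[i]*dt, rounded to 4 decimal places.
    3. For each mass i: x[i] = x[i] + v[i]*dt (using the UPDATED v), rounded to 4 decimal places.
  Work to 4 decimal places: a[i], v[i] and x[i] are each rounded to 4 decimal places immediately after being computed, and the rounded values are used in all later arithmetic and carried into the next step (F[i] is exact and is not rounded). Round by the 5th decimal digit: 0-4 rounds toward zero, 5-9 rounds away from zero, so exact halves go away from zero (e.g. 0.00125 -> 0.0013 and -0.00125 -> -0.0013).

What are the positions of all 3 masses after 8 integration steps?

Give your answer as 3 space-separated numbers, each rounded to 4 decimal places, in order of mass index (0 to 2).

Step 0: x=[7.0000 9.0000 16.0000] v=[0.0000 0.0000 0.0000]
Step 1: x=[6.9000 9.1000 15.9600] v=[-1.0000 1.0000 -0.4000]
Step 2: x=[6.7060 9.2932 15.8828] v=[-1.9400 1.9320 -0.7720]
Step 3: x=[6.4296 9.5665 15.7738] v=[-2.7638 2.7325 -1.0899]
Step 4: x=[6.0874 9.9012 15.6407] v=[-3.4223 3.3466 -1.3314]
Step 5: x=[5.6997 10.2744 15.4928] v=[-3.8770 3.7317 -1.4793]
Step 6: x=[5.2895 10.6604 15.3405] v=[-4.1020 3.8604 -1.5230]
Step 7: x=[4.8809 11.0326 15.1946] v=[-4.0857 3.7222 -1.4590]
Step 8: x=[4.4978 11.3650 15.0655] v=[-3.8315 3.3243 -1.2914]

Answer: 4.4978 11.3650 15.0655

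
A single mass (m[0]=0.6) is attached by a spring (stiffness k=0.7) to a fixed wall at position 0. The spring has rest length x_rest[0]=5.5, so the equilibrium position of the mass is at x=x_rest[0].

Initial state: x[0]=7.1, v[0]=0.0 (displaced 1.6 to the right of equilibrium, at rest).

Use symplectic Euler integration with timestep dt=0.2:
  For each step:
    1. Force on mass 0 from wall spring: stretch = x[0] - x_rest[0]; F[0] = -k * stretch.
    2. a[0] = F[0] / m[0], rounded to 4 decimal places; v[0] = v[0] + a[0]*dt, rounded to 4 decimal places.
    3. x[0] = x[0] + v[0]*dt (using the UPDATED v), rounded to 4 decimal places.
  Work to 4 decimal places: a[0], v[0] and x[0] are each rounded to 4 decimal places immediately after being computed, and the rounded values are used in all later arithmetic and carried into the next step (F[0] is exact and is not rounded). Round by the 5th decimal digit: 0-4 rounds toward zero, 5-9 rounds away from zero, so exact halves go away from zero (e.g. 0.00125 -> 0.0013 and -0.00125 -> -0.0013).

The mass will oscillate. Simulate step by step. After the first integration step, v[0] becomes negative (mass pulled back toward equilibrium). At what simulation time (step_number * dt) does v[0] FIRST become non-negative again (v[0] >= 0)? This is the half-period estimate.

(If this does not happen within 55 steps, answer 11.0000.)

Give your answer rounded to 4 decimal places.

Answer: 3.0000

Derivation:
Step 0: x=[7.1000] v=[0.0000]
Step 1: x=[7.0253] v=[-0.3733]
Step 2: x=[6.8795] v=[-0.7292]
Step 3: x=[6.6693] v=[-1.0511]
Step 4: x=[6.4045] v=[-1.3239]
Step 5: x=[6.0975] v=[-1.5350]
Step 6: x=[5.7626] v=[-1.6744]
Step 7: x=[5.4155] v=[-1.7357]
Step 8: x=[5.0723] v=[-1.7160]
Step 9: x=[4.7491] v=[-1.6162]
Step 10: x=[4.4609] v=[-1.4410]
Step 11: x=[4.2212] v=[-1.1985]
Step 12: x=[4.0412] v=[-0.9001]
Step 13: x=[3.9293] v=[-0.5597]
Step 14: x=[3.8907] v=[-0.1932]
Step 15: x=[3.9272] v=[0.1823]
First v>=0 after going negative at step 15, time=3.0000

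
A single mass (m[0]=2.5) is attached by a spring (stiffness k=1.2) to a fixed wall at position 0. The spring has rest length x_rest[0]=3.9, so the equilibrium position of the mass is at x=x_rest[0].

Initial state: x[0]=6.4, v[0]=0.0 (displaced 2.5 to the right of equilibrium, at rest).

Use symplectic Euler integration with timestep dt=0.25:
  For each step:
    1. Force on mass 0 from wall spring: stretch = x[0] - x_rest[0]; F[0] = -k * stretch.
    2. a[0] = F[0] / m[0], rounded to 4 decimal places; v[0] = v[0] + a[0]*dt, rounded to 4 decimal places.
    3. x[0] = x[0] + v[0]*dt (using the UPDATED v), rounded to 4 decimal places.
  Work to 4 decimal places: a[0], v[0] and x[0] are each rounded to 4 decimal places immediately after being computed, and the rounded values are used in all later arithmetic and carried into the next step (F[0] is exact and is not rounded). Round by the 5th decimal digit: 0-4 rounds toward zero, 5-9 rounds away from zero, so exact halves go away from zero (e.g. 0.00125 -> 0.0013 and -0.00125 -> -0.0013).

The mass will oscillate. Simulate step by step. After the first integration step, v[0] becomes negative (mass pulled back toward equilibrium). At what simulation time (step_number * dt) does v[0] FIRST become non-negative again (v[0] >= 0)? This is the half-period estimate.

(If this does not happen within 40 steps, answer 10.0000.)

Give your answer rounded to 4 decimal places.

Answer: 4.7500

Derivation:
Step 0: x=[6.4000] v=[0.0000]
Step 1: x=[6.3250] v=[-0.3000]
Step 2: x=[6.1773] v=[-0.5910]
Step 3: x=[5.9612] v=[-0.8643]
Step 4: x=[5.6833] v=[-1.1117]
Step 5: x=[5.3519] v=[-1.3257]
Step 6: x=[4.9769] v=[-1.4999]
Step 7: x=[4.5696] v=[-1.6291]
Step 8: x=[4.1422] v=[-1.7095]
Step 9: x=[3.7076] v=[-1.7386]
Step 10: x=[3.2787] v=[-1.7155]
Step 11: x=[2.8685] v=[-1.6410]
Step 12: x=[2.4892] v=[-1.5172]
Step 13: x=[2.1522] v=[-1.3479]
Step 14: x=[1.8677] v=[-1.1382]
Step 15: x=[1.6441] v=[-0.8943]
Step 16: x=[1.4882] v=[-0.6236]
Step 17: x=[1.4047] v=[-0.3342]
Step 18: x=[1.3960] v=[-0.0348]
Step 19: x=[1.4624] v=[0.2657]
First v>=0 after going negative at step 19, time=4.7500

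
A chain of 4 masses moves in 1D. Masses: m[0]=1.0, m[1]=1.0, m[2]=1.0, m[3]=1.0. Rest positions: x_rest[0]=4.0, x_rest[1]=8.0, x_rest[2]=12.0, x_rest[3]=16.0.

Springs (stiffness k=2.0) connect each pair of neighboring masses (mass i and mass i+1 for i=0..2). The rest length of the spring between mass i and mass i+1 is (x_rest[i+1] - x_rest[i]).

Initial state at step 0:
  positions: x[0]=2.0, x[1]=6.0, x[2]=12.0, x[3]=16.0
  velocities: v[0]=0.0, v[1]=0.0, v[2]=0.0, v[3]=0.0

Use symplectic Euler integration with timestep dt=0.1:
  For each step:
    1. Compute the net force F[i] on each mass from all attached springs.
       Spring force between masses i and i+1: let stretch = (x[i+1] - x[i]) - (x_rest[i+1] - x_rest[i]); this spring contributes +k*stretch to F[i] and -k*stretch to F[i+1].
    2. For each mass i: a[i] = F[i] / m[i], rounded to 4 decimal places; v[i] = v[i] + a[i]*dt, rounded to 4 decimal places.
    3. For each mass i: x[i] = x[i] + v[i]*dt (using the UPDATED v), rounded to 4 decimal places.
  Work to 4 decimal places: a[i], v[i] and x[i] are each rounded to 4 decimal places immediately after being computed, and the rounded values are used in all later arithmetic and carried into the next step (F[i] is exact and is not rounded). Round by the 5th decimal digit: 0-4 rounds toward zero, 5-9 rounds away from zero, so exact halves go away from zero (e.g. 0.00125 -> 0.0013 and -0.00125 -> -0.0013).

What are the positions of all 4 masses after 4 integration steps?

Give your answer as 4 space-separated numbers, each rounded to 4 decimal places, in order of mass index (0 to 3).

Answer: 2.0115 6.3652 11.6349 15.9885

Derivation:
Step 0: x=[2.0000 6.0000 12.0000 16.0000] v=[0.0000 0.0000 0.0000 0.0000]
Step 1: x=[2.0000 6.0400 11.9600 16.0000] v=[0.0000 0.4000 -0.4000 0.0000]
Step 2: x=[2.0008 6.1176 11.8824 15.9992] v=[0.0080 0.7760 -0.7760 -0.0080]
Step 3: x=[2.0039 6.2282 11.7718 15.9961] v=[0.0314 1.1056 -1.1056 -0.0314]
Step 4: x=[2.0115 6.3652 11.6349 15.9885] v=[0.0763 1.3695 -1.3695 -0.0763]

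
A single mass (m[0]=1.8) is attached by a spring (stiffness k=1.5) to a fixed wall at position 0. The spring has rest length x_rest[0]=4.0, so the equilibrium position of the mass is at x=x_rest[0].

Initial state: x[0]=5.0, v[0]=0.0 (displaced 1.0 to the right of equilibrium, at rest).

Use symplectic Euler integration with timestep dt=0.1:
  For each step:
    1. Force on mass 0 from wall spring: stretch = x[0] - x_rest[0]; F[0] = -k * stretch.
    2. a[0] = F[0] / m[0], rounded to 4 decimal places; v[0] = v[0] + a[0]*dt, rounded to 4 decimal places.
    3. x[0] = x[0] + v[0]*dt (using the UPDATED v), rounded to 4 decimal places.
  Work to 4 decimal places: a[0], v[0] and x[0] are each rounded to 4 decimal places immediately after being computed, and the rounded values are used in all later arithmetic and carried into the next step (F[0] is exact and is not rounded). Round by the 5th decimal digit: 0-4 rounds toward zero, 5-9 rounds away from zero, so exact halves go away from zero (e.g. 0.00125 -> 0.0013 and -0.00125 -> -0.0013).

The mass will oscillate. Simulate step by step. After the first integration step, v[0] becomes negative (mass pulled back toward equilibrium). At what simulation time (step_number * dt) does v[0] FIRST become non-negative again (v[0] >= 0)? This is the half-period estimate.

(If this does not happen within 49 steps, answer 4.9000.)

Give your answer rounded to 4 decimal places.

Answer: 3.5000

Derivation:
Step 0: x=[5.0000] v=[0.0000]
Step 1: x=[4.9917] v=[-0.0833]
Step 2: x=[4.9751] v=[-0.1659]
Step 3: x=[4.9504] v=[-0.2472]
Step 4: x=[4.9178] v=[-0.3264]
Step 5: x=[4.8775] v=[-0.4029]
Step 6: x=[4.8299] v=[-0.4760]
Step 7: x=[4.7754] v=[-0.5452]
Step 8: x=[4.7144] v=[-0.6098]
Step 9: x=[4.6475] v=[-0.6693]
Step 10: x=[4.5752] v=[-0.7233]
Step 11: x=[4.4981] v=[-0.7712]
Step 12: x=[4.4168] v=[-0.8127]
Step 13: x=[4.3321] v=[-0.8474]
Step 14: x=[4.2446] v=[-0.8751]
Step 15: x=[4.1551] v=[-0.8955]
Step 16: x=[4.0643] v=[-0.9084]
Step 17: x=[3.9729] v=[-0.9138]
Step 18: x=[3.8818] v=[-0.9115]
Step 19: x=[3.7916] v=[-0.9017]
Step 20: x=[3.7032] v=[-0.8843]
Step 21: x=[3.6172] v=[-0.8596]
Step 22: x=[3.5344] v=[-0.8277]
Step 23: x=[3.4555] v=[-0.7889]
Step 24: x=[3.3812] v=[-0.7435]
Step 25: x=[3.3120] v=[-0.6919]
Step 26: x=[3.2485] v=[-0.6346]
Step 27: x=[3.1913] v=[-0.5720]
Step 28: x=[3.1408] v=[-0.5046]
Step 29: x=[3.0975] v=[-0.4330]
Step 30: x=[3.0617] v=[-0.3578]
Step 31: x=[3.0337] v=[-0.2796]
Step 32: x=[3.0138] v=[-0.1991]
Step 33: x=[3.0021] v=[-0.1169]
Step 34: x=[2.9987] v=[-0.0337]
Step 35: x=[3.0037] v=[0.0497]
First v>=0 after going negative at step 35, time=3.5000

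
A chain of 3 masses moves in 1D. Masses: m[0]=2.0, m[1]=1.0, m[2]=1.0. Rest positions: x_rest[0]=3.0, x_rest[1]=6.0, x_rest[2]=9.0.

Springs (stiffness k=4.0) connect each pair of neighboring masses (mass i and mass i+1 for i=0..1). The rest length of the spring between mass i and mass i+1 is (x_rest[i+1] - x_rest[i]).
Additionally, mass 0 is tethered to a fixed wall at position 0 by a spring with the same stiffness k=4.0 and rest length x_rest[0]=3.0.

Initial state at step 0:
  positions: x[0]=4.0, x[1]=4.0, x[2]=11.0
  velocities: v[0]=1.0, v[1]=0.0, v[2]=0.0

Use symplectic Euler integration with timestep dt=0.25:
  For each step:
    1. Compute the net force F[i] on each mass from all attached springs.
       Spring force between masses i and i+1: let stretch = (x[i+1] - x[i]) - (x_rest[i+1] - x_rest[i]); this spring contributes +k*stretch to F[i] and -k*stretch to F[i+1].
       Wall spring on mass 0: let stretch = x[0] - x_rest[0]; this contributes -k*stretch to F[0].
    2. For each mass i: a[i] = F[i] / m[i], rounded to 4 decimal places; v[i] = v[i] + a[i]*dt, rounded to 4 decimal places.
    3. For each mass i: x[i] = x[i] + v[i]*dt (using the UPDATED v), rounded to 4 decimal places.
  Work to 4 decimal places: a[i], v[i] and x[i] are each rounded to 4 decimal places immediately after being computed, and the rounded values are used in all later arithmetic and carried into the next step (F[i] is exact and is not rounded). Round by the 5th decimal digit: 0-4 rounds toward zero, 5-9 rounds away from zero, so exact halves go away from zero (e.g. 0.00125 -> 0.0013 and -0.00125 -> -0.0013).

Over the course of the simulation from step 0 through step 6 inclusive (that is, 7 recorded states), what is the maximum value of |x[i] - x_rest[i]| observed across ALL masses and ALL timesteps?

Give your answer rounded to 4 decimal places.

Step 0: x=[4.0000 4.0000 11.0000] v=[1.0000 0.0000 0.0000]
Step 1: x=[3.7500 5.7500 10.0000] v=[-1.0000 7.0000 -4.0000]
Step 2: x=[3.2813 8.0625 8.6875] v=[-1.8750 9.2500 -5.2500]
Step 3: x=[3.0000 9.3360 7.9688] v=[-1.1251 5.0938 -2.8750]
Step 4: x=[3.1357 8.6837 8.3419] v=[0.5429 -2.6094 1.4922]
Step 5: x=[3.5730 6.5589 9.5504] v=[1.7491 -8.4992 4.8340]
Step 6: x=[3.9369 4.4355 10.7610] v=[1.4556 -8.4936 4.8425]
Max displacement = 3.3360

Answer: 3.3360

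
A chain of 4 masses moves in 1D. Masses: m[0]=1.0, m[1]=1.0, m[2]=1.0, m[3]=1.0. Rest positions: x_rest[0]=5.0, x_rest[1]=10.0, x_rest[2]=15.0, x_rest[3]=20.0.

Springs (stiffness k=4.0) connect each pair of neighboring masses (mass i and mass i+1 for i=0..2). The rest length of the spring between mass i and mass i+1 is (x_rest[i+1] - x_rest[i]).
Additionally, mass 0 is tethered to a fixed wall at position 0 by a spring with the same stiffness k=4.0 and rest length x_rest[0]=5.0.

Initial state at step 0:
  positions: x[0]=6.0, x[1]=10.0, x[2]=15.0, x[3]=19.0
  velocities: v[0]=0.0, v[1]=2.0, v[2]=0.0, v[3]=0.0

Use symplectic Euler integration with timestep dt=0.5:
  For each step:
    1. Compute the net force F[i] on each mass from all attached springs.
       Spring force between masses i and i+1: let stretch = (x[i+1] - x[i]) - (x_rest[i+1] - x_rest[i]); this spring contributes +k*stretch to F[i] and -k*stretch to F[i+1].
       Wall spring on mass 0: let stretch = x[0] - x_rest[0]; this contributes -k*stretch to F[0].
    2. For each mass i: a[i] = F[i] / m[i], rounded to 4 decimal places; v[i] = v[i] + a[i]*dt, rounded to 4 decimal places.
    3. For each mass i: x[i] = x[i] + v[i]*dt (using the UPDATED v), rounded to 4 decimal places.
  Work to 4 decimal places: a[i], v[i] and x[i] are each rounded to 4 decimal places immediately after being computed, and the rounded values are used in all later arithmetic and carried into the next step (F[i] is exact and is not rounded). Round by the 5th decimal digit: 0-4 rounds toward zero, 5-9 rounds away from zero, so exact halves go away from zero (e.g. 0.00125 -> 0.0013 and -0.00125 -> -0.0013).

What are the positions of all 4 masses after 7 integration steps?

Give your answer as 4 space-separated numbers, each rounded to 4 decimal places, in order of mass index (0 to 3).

Step 0: x=[6.0000 10.0000 15.0000 19.0000] v=[0.0000 2.0000 0.0000 0.0000]
Step 1: x=[4.0000 12.0000 14.0000 20.0000] v=[-4.0000 4.0000 -2.0000 2.0000]
Step 2: x=[6.0000 8.0000 17.0000 20.0000] v=[4.0000 -8.0000 6.0000 0.0000]
Step 3: x=[4.0000 11.0000 14.0000 22.0000] v=[-4.0000 6.0000 -6.0000 4.0000]
Step 4: x=[5.0000 10.0000 16.0000 21.0000] v=[2.0000 -2.0000 4.0000 -2.0000]
Step 5: x=[6.0000 10.0000 17.0000 20.0000] v=[2.0000 0.0000 2.0000 -2.0000]
Step 6: x=[5.0000 13.0000 14.0000 21.0000] v=[-2.0000 6.0000 -6.0000 2.0000]
Step 7: x=[7.0000 9.0000 17.0000 20.0000] v=[4.0000 -8.0000 6.0000 -2.0000]

Answer: 7.0000 9.0000 17.0000 20.0000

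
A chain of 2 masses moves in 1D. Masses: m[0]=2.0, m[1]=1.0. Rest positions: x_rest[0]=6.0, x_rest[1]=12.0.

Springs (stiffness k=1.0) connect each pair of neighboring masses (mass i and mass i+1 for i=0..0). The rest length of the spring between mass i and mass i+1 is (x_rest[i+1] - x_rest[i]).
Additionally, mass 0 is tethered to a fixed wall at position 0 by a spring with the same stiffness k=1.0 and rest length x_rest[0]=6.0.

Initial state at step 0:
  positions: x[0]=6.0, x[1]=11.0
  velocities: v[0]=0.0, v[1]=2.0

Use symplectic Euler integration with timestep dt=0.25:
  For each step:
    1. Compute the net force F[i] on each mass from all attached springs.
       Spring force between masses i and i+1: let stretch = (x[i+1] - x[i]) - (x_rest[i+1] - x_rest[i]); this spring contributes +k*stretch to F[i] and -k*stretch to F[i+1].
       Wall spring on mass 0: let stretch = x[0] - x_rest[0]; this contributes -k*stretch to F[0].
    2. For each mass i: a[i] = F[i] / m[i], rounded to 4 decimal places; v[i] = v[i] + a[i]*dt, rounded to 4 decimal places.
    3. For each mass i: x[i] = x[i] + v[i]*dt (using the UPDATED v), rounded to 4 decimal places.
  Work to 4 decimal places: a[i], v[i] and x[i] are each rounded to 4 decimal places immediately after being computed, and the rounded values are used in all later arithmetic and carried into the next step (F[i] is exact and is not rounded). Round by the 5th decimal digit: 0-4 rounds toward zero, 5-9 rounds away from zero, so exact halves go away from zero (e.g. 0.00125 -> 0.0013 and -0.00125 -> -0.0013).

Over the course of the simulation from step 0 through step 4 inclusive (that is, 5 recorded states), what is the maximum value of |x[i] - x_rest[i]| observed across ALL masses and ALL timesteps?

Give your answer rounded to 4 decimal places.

Answer: 1.2462

Derivation:
Step 0: x=[6.0000 11.0000] v=[0.0000 2.0000]
Step 1: x=[5.9688 11.5625] v=[-0.1250 2.2500]
Step 2: x=[5.9258 12.1504] v=[-0.1719 2.3516]
Step 3: x=[5.8922 12.7243] v=[-0.1346 2.2955]
Step 4: x=[5.8879 13.2462] v=[-0.0171 2.0875]
Max displacement = 1.2462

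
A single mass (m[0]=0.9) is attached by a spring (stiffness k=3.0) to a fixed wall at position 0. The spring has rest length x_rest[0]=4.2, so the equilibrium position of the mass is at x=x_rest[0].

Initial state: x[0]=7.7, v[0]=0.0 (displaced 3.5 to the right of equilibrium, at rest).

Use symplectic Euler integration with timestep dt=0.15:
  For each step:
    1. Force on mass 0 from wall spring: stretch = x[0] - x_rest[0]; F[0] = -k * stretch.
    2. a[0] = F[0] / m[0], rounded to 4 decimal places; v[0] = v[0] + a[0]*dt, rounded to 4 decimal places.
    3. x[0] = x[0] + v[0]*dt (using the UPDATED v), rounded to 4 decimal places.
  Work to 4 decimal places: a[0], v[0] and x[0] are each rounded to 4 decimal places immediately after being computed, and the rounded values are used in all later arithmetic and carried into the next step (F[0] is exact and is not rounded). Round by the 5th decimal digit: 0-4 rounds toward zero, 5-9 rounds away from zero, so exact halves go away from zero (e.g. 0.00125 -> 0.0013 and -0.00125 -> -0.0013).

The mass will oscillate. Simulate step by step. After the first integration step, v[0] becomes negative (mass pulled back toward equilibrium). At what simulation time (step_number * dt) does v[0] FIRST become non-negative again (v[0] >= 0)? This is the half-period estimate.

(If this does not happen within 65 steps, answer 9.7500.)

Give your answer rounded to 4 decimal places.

Answer: 1.8000

Derivation:
Step 0: x=[7.7000] v=[0.0000]
Step 1: x=[7.4375] v=[-1.7500]
Step 2: x=[6.9322] v=[-3.3688]
Step 3: x=[6.2220] v=[-4.7349]
Step 4: x=[5.3601] v=[-5.7459]
Step 5: x=[4.4112] v=[-6.3260]
Step 6: x=[3.4465] v=[-6.4316]
Step 7: x=[2.5383] v=[-6.0548]
Step 8: x=[1.7547] v=[-5.2240]
Step 9: x=[1.1545] v=[-4.0014]
Step 10: x=[0.7827] v=[-2.4786]
Step 11: x=[0.6672] v=[-0.7700]
Step 12: x=[0.8167] v=[0.9964]
First v>=0 after going negative at step 12, time=1.8000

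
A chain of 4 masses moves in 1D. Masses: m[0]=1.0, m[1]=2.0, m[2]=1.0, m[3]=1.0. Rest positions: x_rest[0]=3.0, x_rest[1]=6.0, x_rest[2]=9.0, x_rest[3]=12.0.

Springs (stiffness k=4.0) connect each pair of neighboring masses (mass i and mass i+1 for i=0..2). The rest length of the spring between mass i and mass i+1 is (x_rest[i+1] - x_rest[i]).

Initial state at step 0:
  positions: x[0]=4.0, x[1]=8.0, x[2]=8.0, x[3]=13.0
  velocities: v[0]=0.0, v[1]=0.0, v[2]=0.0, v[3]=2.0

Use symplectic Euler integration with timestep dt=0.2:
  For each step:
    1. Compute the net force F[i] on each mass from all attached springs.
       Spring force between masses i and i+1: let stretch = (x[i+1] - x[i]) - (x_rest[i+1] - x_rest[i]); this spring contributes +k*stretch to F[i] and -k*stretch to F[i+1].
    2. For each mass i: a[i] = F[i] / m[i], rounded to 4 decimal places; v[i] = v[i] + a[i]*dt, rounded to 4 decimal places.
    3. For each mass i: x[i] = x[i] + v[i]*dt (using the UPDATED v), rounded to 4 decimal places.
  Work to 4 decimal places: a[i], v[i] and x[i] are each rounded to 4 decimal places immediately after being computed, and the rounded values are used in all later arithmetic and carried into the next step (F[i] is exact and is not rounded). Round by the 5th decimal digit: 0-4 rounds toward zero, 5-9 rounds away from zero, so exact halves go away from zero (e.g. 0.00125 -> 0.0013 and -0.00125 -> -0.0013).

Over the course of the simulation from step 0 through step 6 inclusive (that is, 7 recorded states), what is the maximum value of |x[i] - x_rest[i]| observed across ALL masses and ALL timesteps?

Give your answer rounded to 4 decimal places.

Step 0: x=[4.0000 8.0000 8.0000 13.0000] v=[0.0000 0.0000 0.0000 2.0000]
Step 1: x=[4.1600 7.6800 8.8000 13.0800] v=[0.8000 -1.6000 4.0000 0.4000]
Step 2: x=[4.4032 7.1680 10.1056 12.9552] v=[1.2160 -2.5600 6.5280 -0.6240]
Step 3: x=[4.6088 6.6698 11.3971 12.8545] v=[1.0278 -2.4909 6.4576 -0.5037]
Step 4: x=[4.6641 6.3849 12.1654 13.0006] v=[0.2766 -1.4244 3.8417 0.7304]
Step 5: x=[4.5147 6.4248 12.1425 13.4930] v=[-0.7468 0.1995 -0.1145 2.4622]
Step 6: x=[4.1910 6.7693 11.4208 14.2494] v=[-1.6187 1.7225 -3.6083 3.7818]
Max displacement = 3.1654

Answer: 3.1654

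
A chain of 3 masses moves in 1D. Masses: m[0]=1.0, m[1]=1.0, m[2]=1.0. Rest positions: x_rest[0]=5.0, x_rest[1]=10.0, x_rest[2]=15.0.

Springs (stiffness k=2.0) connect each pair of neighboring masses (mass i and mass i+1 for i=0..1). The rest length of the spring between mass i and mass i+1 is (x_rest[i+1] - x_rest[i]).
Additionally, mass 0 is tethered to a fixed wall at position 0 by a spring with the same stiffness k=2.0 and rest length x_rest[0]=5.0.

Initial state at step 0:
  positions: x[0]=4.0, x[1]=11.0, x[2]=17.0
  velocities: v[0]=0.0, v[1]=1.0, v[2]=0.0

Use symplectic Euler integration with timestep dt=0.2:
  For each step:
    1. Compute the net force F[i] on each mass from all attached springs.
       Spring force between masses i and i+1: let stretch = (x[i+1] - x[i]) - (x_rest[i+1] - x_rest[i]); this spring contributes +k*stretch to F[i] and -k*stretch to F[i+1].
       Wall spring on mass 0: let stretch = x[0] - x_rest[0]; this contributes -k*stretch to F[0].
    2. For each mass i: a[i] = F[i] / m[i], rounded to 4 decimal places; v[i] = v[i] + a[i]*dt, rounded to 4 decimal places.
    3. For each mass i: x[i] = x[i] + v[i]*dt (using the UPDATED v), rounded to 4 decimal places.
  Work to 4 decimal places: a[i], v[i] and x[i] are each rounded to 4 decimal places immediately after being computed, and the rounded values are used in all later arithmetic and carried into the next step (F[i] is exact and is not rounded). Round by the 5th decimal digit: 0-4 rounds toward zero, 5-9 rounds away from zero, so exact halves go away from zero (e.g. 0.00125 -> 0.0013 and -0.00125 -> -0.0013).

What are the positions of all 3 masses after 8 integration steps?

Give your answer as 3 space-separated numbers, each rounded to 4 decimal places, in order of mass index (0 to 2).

Step 0: x=[4.0000 11.0000 17.0000] v=[0.0000 1.0000 0.0000]
Step 1: x=[4.2400 11.1200 16.9200] v=[1.2000 0.6000 -0.4000]
Step 2: x=[4.6912 11.1536 16.7760] v=[2.2560 0.1680 -0.7200]
Step 3: x=[5.2841 11.1200 16.5822] v=[2.9645 -0.1680 -0.9690]
Step 4: x=[5.9211 11.0565 16.3514] v=[3.1852 -0.3175 -1.1539]
Step 5: x=[6.4953 11.0058 16.0970] v=[2.8709 -0.2537 -1.2719]
Step 6: x=[6.9107 11.0015 15.8353] v=[2.0770 -0.0214 -1.3084]
Step 7: x=[7.1005 11.0567 15.5869] v=[0.9490 0.2758 -1.2419]
Step 8: x=[7.0388 11.1578 15.3761] v=[-0.3087 0.5054 -1.0540]

Answer: 7.0388 11.1578 15.3761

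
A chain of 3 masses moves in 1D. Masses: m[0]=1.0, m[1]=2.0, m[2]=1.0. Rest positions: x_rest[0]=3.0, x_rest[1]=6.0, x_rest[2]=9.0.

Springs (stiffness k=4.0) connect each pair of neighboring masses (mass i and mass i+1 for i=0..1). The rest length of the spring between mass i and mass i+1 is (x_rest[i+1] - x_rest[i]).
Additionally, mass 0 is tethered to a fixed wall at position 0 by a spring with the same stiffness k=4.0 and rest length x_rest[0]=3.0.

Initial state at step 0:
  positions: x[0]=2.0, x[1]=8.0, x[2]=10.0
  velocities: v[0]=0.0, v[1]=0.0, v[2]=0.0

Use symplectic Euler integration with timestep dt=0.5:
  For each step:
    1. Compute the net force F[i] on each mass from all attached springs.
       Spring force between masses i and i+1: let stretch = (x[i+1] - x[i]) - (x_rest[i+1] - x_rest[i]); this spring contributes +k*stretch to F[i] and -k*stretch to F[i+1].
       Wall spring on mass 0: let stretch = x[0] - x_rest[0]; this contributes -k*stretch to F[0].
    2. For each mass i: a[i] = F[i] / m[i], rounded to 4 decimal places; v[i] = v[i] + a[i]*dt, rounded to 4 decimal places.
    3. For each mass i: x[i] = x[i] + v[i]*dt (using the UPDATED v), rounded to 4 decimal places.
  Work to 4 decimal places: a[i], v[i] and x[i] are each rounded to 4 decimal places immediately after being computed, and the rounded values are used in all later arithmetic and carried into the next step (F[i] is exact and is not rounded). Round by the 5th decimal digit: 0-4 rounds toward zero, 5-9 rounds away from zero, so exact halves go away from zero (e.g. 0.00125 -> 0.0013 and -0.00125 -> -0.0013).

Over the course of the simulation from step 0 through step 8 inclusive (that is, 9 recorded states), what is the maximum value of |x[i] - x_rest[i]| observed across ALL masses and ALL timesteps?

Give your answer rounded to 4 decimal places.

Step 0: x=[2.0000 8.0000 10.0000] v=[0.0000 0.0000 0.0000]
Step 1: x=[6.0000 6.0000 11.0000] v=[8.0000 -4.0000 2.0000]
Step 2: x=[4.0000 6.5000 10.0000] v=[-4.0000 1.0000 -2.0000]
Step 3: x=[0.5000 7.5000 8.5000] v=[-7.0000 2.0000 -3.0000]
Step 4: x=[3.5000 5.5000 9.0000] v=[6.0000 -4.0000 1.0000]
Step 5: x=[5.0000 4.2500 9.0000] v=[3.0000 -2.5000 0.0000]
Step 6: x=[0.7500 5.7500 7.2500] v=[-8.5000 3.0000 -3.5000]
Step 7: x=[0.7500 5.5000 7.0000] v=[0.0000 -0.5000 -0.5000]
Step 8: x=[4.7500 3.6250 8.2500] v=[8.0000 -3.7500 2.5000]
Max displacement = 3.0000

Answer: 3.0000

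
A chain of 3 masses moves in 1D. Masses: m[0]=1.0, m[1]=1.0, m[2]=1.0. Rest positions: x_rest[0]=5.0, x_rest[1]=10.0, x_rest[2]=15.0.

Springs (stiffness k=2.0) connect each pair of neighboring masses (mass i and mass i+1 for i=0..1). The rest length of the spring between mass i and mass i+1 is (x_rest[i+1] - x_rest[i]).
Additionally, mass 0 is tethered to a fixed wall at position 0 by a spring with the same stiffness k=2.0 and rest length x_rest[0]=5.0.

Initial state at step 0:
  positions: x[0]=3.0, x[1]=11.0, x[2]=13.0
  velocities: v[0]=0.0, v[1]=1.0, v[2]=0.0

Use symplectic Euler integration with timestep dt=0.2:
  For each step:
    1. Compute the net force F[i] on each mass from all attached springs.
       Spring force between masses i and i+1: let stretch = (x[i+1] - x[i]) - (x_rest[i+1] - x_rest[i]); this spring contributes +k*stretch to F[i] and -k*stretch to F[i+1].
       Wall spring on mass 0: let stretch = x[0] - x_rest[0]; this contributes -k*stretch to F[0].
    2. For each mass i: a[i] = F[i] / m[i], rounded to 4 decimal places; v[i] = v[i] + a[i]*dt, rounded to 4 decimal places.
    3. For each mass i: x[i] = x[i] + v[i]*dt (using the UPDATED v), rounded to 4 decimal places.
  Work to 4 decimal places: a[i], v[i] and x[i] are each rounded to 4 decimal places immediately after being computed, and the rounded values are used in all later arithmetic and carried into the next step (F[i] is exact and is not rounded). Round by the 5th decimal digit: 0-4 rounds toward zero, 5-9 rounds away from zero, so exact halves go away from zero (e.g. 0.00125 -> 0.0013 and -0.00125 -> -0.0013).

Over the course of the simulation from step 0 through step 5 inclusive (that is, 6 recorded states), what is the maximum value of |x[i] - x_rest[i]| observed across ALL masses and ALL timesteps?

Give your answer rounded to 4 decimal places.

Answer: 2.0701

Derivation:
Step 0: x=[3.0000 11.0000 13.0000] v=[0.0000 1.0000 0.0000]
Step 1: x=[3.4000 10.7200 13.2400] v=[2.0000 -1.4000 1.2000]
Step 2: x=[4.1136 10.0560 13.6784] v=[3.5680 -3.3200 2.1920]
Step 3: x=[4.9735 9.2064 14.2270] v=[4.2995 -4.2480 2.7430]
Step 4: x=[5.7742 8.4198 14.7740] v=[4.0033 -3.9329 2.7348]
Step 5: x=[6.3246 7.9299 15.2126] v=[2.7519 -2.4495 2.1931]
Max displacement = 2.0701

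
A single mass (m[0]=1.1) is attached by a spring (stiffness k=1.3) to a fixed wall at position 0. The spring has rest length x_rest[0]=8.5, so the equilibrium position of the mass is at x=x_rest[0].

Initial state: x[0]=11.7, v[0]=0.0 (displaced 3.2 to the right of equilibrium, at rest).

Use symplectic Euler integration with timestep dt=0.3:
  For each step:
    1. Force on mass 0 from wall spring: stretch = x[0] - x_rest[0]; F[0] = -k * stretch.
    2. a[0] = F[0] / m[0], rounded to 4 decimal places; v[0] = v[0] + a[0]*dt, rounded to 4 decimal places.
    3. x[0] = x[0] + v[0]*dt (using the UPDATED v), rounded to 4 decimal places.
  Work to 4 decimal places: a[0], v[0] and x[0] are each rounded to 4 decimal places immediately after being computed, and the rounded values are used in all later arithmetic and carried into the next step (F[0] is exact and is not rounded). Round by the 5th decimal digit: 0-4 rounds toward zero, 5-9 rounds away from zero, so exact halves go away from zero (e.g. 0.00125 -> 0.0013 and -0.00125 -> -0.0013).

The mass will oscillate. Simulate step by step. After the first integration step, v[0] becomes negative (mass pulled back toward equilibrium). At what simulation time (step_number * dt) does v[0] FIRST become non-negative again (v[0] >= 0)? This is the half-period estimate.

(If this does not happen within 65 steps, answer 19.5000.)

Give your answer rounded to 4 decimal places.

Step 0: x=[11.7000] v=[0.0000]
Step 1: x=[11.3597] v=[-1.1345]
Step 2: x=[10.7152] v=[-2.1484]
Step 3: x=[9.8351] v=[-2.9338]
Step 4: x=[8.8130] v=[-3.4071]
Step 5: x=[7.7576] v=[-3.5181]
Step 6: x=[6.7811] v=[-3.2549]
Step 7: x=[5.9875] v=[-2.6455]
Step 8: x=[5.4611] v=[-1.7547]
Step 9: x=[5.2579] v=[-0.6773]
Step 10: x=[5.3996] v=[0.4722]
First v>=0 after going negative at step 10, time=3.0000

Answer: 3.0000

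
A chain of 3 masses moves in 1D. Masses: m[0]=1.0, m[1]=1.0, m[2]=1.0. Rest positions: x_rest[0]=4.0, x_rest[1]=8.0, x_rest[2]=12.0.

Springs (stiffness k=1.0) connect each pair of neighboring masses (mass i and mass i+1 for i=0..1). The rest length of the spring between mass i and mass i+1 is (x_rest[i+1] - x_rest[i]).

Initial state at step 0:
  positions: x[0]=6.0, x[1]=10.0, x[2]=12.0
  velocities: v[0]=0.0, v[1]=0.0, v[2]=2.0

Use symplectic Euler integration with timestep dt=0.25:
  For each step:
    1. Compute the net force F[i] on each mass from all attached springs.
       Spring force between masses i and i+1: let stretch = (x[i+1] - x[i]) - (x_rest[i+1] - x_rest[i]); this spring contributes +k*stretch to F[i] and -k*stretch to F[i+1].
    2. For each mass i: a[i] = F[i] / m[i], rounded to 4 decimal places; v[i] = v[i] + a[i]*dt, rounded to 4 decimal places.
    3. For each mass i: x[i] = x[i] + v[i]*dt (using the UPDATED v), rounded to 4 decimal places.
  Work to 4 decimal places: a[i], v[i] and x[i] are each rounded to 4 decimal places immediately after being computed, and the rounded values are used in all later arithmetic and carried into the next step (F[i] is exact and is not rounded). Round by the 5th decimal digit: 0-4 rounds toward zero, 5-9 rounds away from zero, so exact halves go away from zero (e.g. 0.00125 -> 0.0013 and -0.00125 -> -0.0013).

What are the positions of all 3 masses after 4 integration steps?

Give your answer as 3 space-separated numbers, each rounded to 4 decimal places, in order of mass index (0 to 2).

Answer: 5.9074 9.3500 14.7426

Derivation:
Step 0: x=[6.0000 10.0000 12.0000] v=[0.0000 0.0000 2.0000]
Step 1: x=[6.0000 9.8750 12.6250] v=[0.0000 -0.5000 2.5000]
Step 2: x=[5.9922 9.6797 13.3281] v=[-0.0313 -0.7813 2.8125]
Step 3: x=[5.9649 9.4819 14.0532] v=[-0.1094 -0.7911 2.9004]
Step 4: x=[5.9074 9.3500 14.7426] v=[-0.2302 -0.5275 2.7576]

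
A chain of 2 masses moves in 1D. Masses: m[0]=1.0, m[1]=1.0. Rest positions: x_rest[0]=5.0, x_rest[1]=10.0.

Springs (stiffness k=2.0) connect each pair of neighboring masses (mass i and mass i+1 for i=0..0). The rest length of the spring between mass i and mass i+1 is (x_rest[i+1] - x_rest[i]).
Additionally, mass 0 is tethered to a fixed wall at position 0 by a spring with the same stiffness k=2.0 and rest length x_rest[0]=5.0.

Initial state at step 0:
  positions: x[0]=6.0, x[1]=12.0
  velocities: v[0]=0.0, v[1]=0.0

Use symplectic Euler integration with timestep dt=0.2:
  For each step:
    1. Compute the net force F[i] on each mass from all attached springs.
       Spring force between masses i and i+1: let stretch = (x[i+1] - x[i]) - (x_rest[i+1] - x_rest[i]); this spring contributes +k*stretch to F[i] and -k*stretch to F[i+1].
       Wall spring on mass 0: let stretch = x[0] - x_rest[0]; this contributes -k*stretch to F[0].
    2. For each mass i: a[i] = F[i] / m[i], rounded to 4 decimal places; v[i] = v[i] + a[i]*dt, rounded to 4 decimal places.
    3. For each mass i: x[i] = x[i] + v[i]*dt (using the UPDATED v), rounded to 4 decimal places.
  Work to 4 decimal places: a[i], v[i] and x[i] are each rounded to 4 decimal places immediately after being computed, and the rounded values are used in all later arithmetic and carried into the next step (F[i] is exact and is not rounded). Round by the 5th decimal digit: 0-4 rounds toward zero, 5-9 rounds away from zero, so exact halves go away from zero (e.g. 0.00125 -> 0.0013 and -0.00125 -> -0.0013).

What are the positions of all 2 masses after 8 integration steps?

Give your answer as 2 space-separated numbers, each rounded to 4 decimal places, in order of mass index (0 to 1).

Step 0: x=[6.0000 12.0000] v=[0.0000 0.0000]
Step 1: x=[6.0000 11.9200] v=[0.0000 -0.4000]
Step 2: x=[5.9936 11.7664] v=[-0.0320 -0.7680]
Step 3: x=[5.9695 11.5510] v=[-0.1203 -1.0771]
Step 4: x=[5.9144 11.2891] v=[-0.2755 -1.3097]
Step 5: x=[5.8161 10.9972] v=[-0.4914 -1.4596]
Step 6: x=[5.6670 10.6908] v=[-0.7454 -1.5320]
Step 7: x=[5.4665 10.3825] v=[-1.0027 -1.5415]
Step 8: x=[5.2219 10.0809] v=[-1.2229 -1.5079]

Answer: 5.2219 10.0809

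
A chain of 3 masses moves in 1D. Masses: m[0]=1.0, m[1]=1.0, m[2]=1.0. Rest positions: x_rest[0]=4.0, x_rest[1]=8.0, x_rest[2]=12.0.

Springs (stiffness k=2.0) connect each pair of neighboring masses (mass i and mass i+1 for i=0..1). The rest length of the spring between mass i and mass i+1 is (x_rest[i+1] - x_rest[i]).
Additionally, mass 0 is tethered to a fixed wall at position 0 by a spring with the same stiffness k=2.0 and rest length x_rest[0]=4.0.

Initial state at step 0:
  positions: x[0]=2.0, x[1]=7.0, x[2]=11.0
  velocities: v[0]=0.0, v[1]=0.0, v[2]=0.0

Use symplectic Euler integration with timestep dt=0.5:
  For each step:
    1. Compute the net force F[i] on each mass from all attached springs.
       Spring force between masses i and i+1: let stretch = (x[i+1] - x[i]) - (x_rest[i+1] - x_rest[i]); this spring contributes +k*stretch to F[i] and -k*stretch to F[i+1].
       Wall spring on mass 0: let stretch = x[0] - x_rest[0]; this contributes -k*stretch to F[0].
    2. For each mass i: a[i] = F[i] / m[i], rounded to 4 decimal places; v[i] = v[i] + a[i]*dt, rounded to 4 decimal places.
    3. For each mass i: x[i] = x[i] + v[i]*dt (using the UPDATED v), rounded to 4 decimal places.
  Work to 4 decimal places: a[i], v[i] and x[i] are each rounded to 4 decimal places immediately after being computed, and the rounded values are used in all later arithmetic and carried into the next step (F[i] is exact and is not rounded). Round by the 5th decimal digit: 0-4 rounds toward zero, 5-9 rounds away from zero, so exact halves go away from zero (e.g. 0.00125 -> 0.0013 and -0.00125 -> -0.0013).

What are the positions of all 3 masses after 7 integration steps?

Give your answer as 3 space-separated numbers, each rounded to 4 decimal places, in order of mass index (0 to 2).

Step 0: x=[2.0000 7.0000 11.0000] v=[0.0000 0.0000 0.0000]
Step 1: x=[3.5000 6.5000 11.0000] v=[3.0000 -1.0000 0.0000]
Step 2: x=[4.7500 6.7500 10.7500] v=[2.5000 0.5000 -0.5000]
Step 3: x=[4.6250 8.0000 10.5000] v=[-0.2500 2.5000 -0.5000]
Step 4: x=[3.8750 8.8125 11.0000] v=[-1.5000 1.6250 1.0000]
Step 5: x=[3.6563 8.2500 12.4063] v=[-0.4375 -1.1250 2.8125]
Step 6: x=[3.9063 7.4688 13.7344] v=[0.4999 -1.5624 2.6562]
Step 7: x=[3.9844 8.0392 13.9297] v=[0.1561 1.1407 0.3906]

Answer: 3.9844 8.0392 13.9297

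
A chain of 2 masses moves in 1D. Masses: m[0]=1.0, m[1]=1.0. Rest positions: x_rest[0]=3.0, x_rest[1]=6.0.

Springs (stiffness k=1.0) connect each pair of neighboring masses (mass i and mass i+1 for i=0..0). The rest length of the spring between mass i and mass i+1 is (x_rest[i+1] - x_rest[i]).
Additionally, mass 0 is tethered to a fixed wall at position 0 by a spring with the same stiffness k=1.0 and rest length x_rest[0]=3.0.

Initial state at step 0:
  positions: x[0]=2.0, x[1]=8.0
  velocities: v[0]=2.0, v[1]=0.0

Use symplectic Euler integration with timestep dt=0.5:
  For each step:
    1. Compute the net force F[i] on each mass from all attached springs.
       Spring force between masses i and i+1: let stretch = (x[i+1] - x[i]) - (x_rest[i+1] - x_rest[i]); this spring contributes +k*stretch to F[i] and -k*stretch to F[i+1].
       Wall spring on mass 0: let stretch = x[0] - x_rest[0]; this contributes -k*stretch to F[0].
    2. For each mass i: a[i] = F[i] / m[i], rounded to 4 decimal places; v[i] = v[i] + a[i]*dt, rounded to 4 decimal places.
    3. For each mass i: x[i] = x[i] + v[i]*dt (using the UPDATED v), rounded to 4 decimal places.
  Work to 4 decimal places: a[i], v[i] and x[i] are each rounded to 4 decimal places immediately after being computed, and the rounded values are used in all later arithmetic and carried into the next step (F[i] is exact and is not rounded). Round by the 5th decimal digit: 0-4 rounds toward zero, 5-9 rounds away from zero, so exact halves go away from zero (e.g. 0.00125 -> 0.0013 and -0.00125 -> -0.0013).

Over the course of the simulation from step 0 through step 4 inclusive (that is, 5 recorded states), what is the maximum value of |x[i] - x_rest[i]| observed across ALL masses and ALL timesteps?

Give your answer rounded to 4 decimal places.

Answer: 3.3282

Derivation:
Step 0: x=[2.0000 8.0000] v=[2.0000 0.0000]
Step 1: x=[4.0000 7.2500] v=[4.0000 -1.5000]
Step 2: x=[5.8125 6.4375] v=[3.6250 -1.6250]
Step 3: x=[6.3282 6.2188] v=[1.0313 -0.4375]
Step 4: x=[5.2345 6.7774] v=[-2.1875 1.1172]
Max displacement = 3.3282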